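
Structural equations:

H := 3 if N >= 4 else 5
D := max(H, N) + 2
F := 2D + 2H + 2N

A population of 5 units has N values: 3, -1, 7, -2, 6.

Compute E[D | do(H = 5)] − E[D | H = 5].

The intervention sets H=5 in all 5 units regardless of N. Recomputing D per unit gives 7, 7, 9, 7, 8; average 7.6.
E[D|H=5] averages over only the 3 units with H=5 (N = 3, -1, -2): D = 7, 7, 7, mean 7.
Difference = 7.6 − 7 = 0.6.

0.6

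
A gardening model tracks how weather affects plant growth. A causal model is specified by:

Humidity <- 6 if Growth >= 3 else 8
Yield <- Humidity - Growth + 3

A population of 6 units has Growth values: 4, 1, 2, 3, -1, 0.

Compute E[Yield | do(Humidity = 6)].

7.5

Under do(Humidity=6), Humidity's equation is replaced by Humidity=6 for every unit. Per-unit Yield: 5, 8, 7, 6, 10, 9. Mean = 7.5.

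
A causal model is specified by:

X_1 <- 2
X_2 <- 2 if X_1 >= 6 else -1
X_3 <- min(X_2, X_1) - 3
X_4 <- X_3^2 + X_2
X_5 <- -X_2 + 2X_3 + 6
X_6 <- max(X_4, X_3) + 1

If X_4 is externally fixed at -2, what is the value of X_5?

-1

Intervening sets X_4 = -2 and removes its equation (X_4 <- X_3^2 + X_2).
No directed path runs from X_4 to X_5, so X_5 keeps its natural value.
X_2 = 2 if X_1 >= 6 else -1  [with X_1=2]  = -1
X_3 = min(X_2, X_1) - 3  [with X_2=-1, X_1=2]  = -4
X_5 = -X_2 + 2X_3 + 6  [with X_2=-1, X_3=-4]  = -1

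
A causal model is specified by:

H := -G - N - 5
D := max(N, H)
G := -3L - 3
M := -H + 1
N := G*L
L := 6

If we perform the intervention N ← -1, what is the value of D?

17

do(N=-1) replaces the equation N := G*L with the constant N = -1.
G = -3L - 3  [with L=6]  = -21
H = -G - N - 5  [with G=-21, N=-1]  = 17
D = max(N, H)  [with N=-1, H=17]  = 17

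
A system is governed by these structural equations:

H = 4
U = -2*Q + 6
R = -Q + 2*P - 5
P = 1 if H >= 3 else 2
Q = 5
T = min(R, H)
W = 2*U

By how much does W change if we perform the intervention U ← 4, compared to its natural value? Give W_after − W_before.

Intervening sets U = 4 and removes its equation (U = -2*Q + 6).
W = 2*U  [with U=4]  = 8
Without intervention: U = -2*Q + 6  [with Q=5]  = -4; W = 2*U  [with U=-4]  = -8.
Change = 8 − (-8) = 16.

16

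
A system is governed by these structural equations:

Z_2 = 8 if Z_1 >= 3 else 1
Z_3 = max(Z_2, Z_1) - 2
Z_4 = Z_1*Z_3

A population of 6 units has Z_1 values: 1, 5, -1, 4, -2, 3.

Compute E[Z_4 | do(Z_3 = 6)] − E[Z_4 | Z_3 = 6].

do(Z_3=6) breaks Z_3's dependence on Z_1. With Z_3=6 fixed, Z_4 across the units is 6, 30, -6, 24, -12, 18, mean 10.
Conditioning on Z_3=6 selects the 3 unit(s) with Z_1 ∈ {5, 4, 3}. Their Z_4 values: 30, 24, 18. Mean = 24.
Difference = 10 − 24 = -14.

-14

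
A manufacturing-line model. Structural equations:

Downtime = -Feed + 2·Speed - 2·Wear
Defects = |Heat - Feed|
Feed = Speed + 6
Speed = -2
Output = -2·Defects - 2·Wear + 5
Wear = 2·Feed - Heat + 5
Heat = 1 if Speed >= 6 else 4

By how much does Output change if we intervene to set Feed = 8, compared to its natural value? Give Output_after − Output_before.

-24

Under do(Feed=8), the mechanism Feed = Speed + 6 is discarded; Feed is fixed at 8.
Heat = 1 if Speed >= 6 else 4  [with Speed=-2]  = 4
Wear = 2·Feed - Heat + 5  [with Feed=8, Heat=4]  = 17
Defects = |Heat - Feed|  [with Heat=4, Feed=8]  = 4
Output = -2·Defects - 2·Wear + 5  [with Defects=4, Wear=17]  = -37
Without intervention: Feed = Speed + 6  [with Speed=-2]  = 4; Heat = 1 if Speed >= 6 else 4  [with Speed=-2]  = 4; Wear = 2·Feed - Heat + 5  [with Feed=4, Heat=4]  = 9; Defects = |Heat - Feed|  [with Heat=4, Feed=4]  = 0; Output = -2·Defects - 2·Wear + 5  [with Defects=0, Wear=9]  = -13.
Change = -37 − (-13) = -24.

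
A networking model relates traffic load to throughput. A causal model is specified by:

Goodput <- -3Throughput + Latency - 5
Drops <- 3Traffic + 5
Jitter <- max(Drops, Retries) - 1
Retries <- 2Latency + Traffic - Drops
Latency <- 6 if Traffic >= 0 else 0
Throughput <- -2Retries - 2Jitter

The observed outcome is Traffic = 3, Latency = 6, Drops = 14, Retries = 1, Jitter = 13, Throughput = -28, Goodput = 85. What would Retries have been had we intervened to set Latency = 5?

-1

Under do(Latency=5), the mechanism Latency <- 6 if Traffic >= 0 else 0 is discarded; Latency is fixed at 5.
Drops = 3Traffic + 5  [with Traffic=3]  = 14
Retries = 2Latency + Traffic - Drops  [with Latency=5, Traffic=3, Drops=14]  = -1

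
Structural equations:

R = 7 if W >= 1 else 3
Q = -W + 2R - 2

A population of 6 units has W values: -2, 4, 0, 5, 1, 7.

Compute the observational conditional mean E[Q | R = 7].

Observing R=7 restricts to units where R's equation naturally yields 7: W ∈ {4, 5, 1, 7}. In that subpopulation Q = 8, 7, 11, 5, mean 7.75.

7.75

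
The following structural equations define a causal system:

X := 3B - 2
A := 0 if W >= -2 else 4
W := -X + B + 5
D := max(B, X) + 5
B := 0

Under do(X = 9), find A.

do(X=9) replaces the equation X := 3B - 2 with the constant X = 9.
W = -X + B + 5  [with X=9, B=0]  = -4
A = 0 if W >= -2 else 4  [with W=-4]  = 4

4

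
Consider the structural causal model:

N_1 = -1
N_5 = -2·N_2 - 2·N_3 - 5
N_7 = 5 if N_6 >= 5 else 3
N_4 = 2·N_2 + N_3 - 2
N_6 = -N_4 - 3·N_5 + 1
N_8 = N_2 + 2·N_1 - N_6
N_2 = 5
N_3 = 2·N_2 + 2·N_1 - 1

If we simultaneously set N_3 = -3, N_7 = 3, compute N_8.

-20

Under do(N_3 = -3, N_7 = 3), each intervened variable's structural equation is replaced by its fixed value.
N_4 = 2·N_2 + N_3 - 2  [with N_2=5, N_3=-3]  = 5
N_5 = -2·N_2 - 2·N_3 - 5  [with N_2=5, N_3=-3]  = -9
N_6 = -N_4 - 3·N_5 + 1  [with N_4=5, N_5=-9]  = 23
N_8 = N_2 + 2·N_1 - N_6  [with N_2=5, N_1=-1, N_6=23]  = -20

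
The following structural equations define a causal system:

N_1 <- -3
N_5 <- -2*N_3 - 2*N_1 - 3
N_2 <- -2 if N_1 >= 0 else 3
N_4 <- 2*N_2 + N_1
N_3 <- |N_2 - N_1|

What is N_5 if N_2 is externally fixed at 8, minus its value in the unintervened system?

-10

do(N_2=8) replaces the equation N_2 <- -2 if N_1 >= 0 else 3 with the constant N_2 = 8.
N_3 = |N_2 - N_1|  [with N_2=8, N_1=-3]  = 11
N_5 = -2*N_3 - 2*N_1 - 3  [with N_3=11, N_1=-3]  = -19
Without intervention: N_2 = -2 if N_1 >= 0 else 3  [with N_1=-3]  = 3; N_3 = |N_2 - N_1|  [with N_2=3, N_1=-3]  = 6; N_5 = -2*N_3 - 2*N_1 - 3  [with N_3=6, N_1=-3]  = -9.
Change = -19 − (-9) = -10.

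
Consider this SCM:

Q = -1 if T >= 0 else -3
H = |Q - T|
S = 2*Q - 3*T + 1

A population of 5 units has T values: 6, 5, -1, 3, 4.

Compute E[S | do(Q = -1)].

-11.2

The intervention sets Q=-1 in all 5 units regardless of T. Recomputing S per unit gives -19, -16, 2, -10, -13; average -11.2.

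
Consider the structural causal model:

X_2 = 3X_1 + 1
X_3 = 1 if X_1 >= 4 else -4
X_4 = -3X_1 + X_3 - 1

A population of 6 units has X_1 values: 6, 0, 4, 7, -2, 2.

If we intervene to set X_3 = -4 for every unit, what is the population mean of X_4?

Every unit gets X_3=-4 under the intervention. X_4 values become -23, -5, -17, -26, 1, -11; E[X_4|do(X_3=-4)] = -13.5.

-13.5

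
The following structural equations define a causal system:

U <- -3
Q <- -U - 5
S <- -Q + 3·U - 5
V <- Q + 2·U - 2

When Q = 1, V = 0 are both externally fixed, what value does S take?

The joint intervention fixes Q = 1, V = 0, removing each variable's own equation.
S = -Q + 3·U - 5  [with Q=1, U=-3]  = -15

-15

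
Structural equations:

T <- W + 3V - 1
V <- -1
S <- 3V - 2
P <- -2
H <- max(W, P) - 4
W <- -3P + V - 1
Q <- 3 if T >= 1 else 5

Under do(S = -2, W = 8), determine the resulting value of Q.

3

Under do(S = -2, W = 8), each intervened variable's structural equation is replaced by its fixed value.
T = W + 3V - 1  [with W=8, V=-1]  = 4
Q = 3 if T >= 1 else 5  [with T=4]  = 3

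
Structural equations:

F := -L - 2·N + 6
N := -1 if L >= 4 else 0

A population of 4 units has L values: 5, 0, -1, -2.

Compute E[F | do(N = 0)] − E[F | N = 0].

Under do(N=0), N's equation is replaced by N=0 for every unit. Per-unit F: 1, 6, 7, 8. Mean = 5.5.
E[F|N=0] averages over only the 3 units with N=0 (L = 0, -1, -2): F = 6, 7, 8, mean 7.
Difference = 5.5 − 7 = -1.5.

-1.5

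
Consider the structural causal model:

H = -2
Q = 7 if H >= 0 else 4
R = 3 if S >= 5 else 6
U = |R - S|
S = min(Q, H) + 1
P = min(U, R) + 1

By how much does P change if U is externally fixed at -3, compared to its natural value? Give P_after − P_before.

-9

The intervention breaks the incoming arrows to U: U = |R - S| no longer applies, and U = -3.
Q = 7 if H >= 0 else 4  [with H=-2]  = 4
S = min(Q, H) + 1  [with Q=4, H=-2]  = -1
R = 3 if S >= 5 else 6  [with S=-1]  = 6
P = min(U, R) + 1  [with U=-3, R=6]  = -2
Without intervention: Q = 7 if H >= 0 else 4  [with H=-2]  = 4; S = min(Q, H) + 1  [with Q=4, H=-2]  = -1; R = 3 if S >= 5 else 6  [with S=-1]  = 6; U = |R - S|  [with R=6, S=-1]  = 7; P = min(U, R) + 1  [with U=7, R=6]  = 7.
Change = -2 − 7 = -9.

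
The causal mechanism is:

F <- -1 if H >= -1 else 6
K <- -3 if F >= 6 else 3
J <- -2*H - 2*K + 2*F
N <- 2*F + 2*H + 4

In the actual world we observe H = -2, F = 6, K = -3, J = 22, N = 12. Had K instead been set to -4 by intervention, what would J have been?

The intervention breaks the incoming arrows to K: K <- -3 if F >= 6 else 3 no longer applies, and K = -4.
F = -1 if H >= -1 else 6  [with H=-2]  = 6
J = -2*H - 2*K + 2*F  [with H=-2, K=-4, F=6]  = 24

24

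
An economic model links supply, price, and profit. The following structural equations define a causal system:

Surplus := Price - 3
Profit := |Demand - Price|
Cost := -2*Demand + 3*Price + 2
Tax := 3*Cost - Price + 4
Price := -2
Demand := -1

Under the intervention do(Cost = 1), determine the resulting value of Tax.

9

The intervention breaks the incoming arrows to Cost: Cost := -2*Demand + 3*Price + 2 no longer applies, and Cost = 1.
Tax = 3*Cost - Price + 4  [with Cost=1, Price=-2]  = 9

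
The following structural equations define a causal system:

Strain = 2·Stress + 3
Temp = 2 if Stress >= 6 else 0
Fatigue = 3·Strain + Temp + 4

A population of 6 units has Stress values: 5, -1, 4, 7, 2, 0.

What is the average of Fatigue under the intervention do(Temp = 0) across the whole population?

30

Under do(Temp=0), Temp's equation is replaced by Temp=0 for every unit. Per-unit Fatigue: 43, 7, 37, 55, 25, 13. Mean = 30.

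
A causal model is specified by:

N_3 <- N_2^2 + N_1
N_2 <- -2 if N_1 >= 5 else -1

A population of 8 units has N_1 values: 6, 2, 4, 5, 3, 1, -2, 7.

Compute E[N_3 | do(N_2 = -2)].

do(N_2=-2) breaks N_2's dependence on N_1. With N_2=-2 fixed, N_3 across the units is 10, 6, 8, 9, 7, 5, 2, 11, mean 7.25.

7.25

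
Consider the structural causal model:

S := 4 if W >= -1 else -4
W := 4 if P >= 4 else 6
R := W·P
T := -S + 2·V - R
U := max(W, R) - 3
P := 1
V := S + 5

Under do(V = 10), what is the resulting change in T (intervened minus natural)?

The intervention breaks the incoming arrows to V: V := S + 5 no longer applies, and V = 10.
W = 4 if P >= 4 else 6  [with P=1]  = 6
S = 4 if W >= -1 else -4  [with W=6]  = 4
R = W·P  [with W=6, P=1]  = 6
T = -S + 2·V - R  [with S=4, V=10, R=6]  = 10
Without intervention: W = 4 if P >= 4 else 6  [with P=1]  = 6; S = 4 if W >= -1 else -4  [with W=6]  = 4; V = S + 5  [with S=4]  = 9; R = W·P  [with W=6, P=1]  = 6; T = -S + 2·V - R  [with S=4, V=9, R=6]  = 8.
Change = 10 − 8 = 2.

2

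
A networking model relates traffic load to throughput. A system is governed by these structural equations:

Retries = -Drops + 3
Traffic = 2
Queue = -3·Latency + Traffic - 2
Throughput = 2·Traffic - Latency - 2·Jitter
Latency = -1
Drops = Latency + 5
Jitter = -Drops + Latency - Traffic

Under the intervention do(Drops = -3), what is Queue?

3

Under do(Drops=-3), the mechanism Drops = Latency + 5 is discarded; Drops is fixed at -3.
Since Queue is not a descendant of the intervened variable, it is unaffected.
Queue = -3·Latency + Traffic - 2  [with Latency=-1, Traffic=2]  = 3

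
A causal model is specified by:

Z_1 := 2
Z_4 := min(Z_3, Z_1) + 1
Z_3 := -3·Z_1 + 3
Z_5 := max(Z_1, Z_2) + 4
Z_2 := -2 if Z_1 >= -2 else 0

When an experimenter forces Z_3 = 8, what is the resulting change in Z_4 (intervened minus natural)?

5

The intervention breaks the incoming arrows to Z_3: Z_3 := -3·Z_1 + 3 no longer applies, and Z_3 = 8.
Z_4 = min(Z_3, Z_1) + 1  [with Z_3=8, Z_1=2]  = 3
Without intervention: Z_3 = -3·Z_1 + 3  [with Z_1=2]  = -3; Z_4 = min(Z_3, Z_1) + 1  [with Z_3=-3, Z_1=2]  = -2.
Change = 3 − (-2) = 5.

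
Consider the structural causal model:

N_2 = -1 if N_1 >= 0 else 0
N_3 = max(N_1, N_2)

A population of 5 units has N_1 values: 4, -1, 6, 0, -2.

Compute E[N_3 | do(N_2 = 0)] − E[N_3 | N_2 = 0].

2

Every unit gets N_2=0 under the intervention. N_3 values become 4, 0, 6, 0, 0; E[N_3|do(N_2=0)] = 2.
E[N_3|N_2=0] averages over only the 2 units with N_2=0 (N_1 = -1, -2): N_3 = 0, 0, mean 0.
Difference = 2 − 0 = 2.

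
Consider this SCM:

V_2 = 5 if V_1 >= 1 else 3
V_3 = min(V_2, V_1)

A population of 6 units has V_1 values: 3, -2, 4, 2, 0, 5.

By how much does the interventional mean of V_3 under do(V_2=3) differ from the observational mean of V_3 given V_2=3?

2.5

do(V_2=3) breaks V_2's dependence on V_1. With V_2=3 fixed, V_3 across the units is 3, -2, 3, 2, 0, 3, mean 1.5.
Conditioning on V_2=3 selects the 2 unit(s) with V_1 ∈ {-2, 0}. Their V_3 values: -2, 0. Mean = -1.
Difference = 1.5 − (-1) = 2.5.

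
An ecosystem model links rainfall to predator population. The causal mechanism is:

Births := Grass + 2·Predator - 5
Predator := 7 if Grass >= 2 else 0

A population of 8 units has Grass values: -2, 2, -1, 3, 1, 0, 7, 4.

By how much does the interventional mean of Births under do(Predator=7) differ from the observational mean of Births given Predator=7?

-2.25

The intervention sets Predator=7 in all 8 units regardless of Grass. Recomputing Births per unit gives 7, 11, 8, 12, 10, 9, 16, 13; average 10.75.
Observing Predator=7 restricts to units where Predator's equation naturally yields 7: Grass ∈ {2, 3, 7, 4}. In that subpopulation Births = 11, 12, 16, 13, mean 13.
Difference = 10.75 − 13 = -2.25.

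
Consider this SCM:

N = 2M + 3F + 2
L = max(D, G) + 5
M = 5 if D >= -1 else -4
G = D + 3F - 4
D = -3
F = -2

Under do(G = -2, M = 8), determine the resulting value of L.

The joint intervention fixes G = -2, M = 8, removing each variable's own equation.
L = max(D, G) + 5  [with D=-3, G=-2]  = 3

3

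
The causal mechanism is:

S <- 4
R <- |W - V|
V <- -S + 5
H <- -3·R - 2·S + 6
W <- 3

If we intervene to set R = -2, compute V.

1

Under do(R=-2), the mechanism R <- |W - V| is discarded; R is fixed at -2.
Since V is not a descendant of the intervened variable, it is unaffected.
V = -S + 5  [with S=4]  = 1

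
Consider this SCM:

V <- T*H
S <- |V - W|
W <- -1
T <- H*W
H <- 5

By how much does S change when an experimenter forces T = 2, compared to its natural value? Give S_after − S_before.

do(T=2) replaces the equation T <- H*W with the constant T = 2.
V = T*H  [with T=2, H=5]  = 10
S = |V - W|  [with V=10, W=-1]  = 11
Without intervention: T = H*W  [with H=5, W=-1]  = -5; V = T*H  [with T=-5, H=5]  = -25; S = |V - W|  [with V=-25, W=-1]  = 24.
Change = 11 − 24 = -13.

-13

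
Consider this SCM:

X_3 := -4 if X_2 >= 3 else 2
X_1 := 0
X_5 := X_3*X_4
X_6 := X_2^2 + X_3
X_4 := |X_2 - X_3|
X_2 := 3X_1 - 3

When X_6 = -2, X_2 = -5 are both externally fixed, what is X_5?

The joint intervention fixes X_6 = -2, X_2 = -5, removing each variable's own equation.
X_3 = -4 if X_2 >= 3 else 2  [with X_2=-5]  = 2
X_4 = |X_2 - X_3|  [with X_2=-5, X_3=2]  = 7
X_5 = X_3*X_4  [with X_3=2, X_4=7]  = 14

14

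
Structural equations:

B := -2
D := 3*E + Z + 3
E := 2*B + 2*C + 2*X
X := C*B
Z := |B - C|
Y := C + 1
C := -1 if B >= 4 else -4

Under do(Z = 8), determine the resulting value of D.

23

Intervening sets Z = 8 and removes its equation (Z := |B - C|).
C = -1 if B >= 4 else -4  [with B=-2]  = -4
X = C*B  [with C=-4, B=-2]  = 8
E = 2*B + 2*C + 2*X  [with B=-2, C=-4, X=8]  = 4
D = 3*E + Z + 3  [with E=4, Z=8]  = 23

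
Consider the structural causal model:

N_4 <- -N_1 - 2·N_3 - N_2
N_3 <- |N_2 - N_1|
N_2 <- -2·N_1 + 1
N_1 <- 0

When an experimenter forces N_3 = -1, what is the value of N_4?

1

The intervention breaks the incoming arrows to N_3: N_3 <- |N_2 - N_1| no longer applies, and N_3 = -1.
N_2 = -2·N_1 + 1  [with N_1=0]  = 1
N_4 = -N_1 - 2·N_3 - N_2  [with N_1=0, N_3=-1, N_2=1]  = 1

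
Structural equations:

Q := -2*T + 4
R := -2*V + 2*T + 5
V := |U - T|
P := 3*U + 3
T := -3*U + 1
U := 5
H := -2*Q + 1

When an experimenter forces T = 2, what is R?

Under do(T=2), the mechanism T := -3*U + 1 is discarded; T is fixed at 2.
V = |U - T|  [with U=5, T=2]  = 3
R = -2*V + 2*T + 5  [with V=3, T=2]  = 3

3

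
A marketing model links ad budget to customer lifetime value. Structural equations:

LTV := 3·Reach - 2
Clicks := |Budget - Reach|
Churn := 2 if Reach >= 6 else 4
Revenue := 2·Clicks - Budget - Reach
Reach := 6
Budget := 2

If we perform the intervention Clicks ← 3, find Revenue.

do(Clicks=3) replaces the equation Clicks := |Budget - Reach| with the constant Clicks = 3.
Revenue = 2·Clicks - Budget - Reach  [with Clicks=3, Budget=2, Reach=6]  = -2

-2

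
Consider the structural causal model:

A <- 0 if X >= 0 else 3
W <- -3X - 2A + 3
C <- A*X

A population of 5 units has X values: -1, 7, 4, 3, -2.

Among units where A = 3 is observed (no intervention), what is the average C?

-4.5

E[C|A=3] averages over only the 2 units with A=3 (X = -1, -2): C = -3, -6, mean -4.5.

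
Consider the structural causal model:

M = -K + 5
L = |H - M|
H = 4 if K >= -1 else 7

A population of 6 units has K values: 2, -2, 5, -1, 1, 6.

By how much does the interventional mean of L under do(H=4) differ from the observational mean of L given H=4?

0.1

do(H=4) breaks H's dependence on K. With H=4 fixed, L across the units is 1, 3, 4, 2, 0, 5, mean 2.5.
E[L|H=4] averages over only the 5 units with H=4 (K = 2, 5, -1, 1, 6): L = 1, 4, 2, 0, 5, mean 2.4.
Difference = 2.5 − 2.4 = 0.1.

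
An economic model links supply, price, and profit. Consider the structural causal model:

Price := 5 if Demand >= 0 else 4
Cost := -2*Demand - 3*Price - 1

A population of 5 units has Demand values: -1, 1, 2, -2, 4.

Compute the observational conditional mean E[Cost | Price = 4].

Observing Price=4 restricts to units where Price's equation naturally yields 4: Demand ∈ {-1, -2}. In that subpopulation Cost = -11, -9, mean -10.

-10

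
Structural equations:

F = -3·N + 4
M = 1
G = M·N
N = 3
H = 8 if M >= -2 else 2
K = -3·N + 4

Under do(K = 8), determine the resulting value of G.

3

do(K=8) replaces the equation K = -3·N + 4 with the constant K = 8.
G is not downstream of the intervention, so its value is determined by the original equations.
G = M·N  [with M=1, N=3]  = 3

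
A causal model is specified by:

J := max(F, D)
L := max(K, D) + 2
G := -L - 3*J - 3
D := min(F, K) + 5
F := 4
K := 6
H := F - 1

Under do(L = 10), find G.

The intervention breaks the incoming arrows to L: L := max(K, D) + 2 no longer applies, and L = 10.
D = min(F, K) + 5  [with F=4, K=6]  = 9
J = max(F, D)  [with F=4, D=9]  = 9
G = -L - 3*J - 3  [with L=10, J=9]  = -40

-40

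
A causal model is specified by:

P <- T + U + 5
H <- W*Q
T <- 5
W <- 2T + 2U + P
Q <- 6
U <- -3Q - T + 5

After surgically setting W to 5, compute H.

The intervention breaks the incoming arrows to W: W <- 2T + 2U + P no longer applies, and W = 5.
H = W*Q  [with W=5, Q=6]  = 30

30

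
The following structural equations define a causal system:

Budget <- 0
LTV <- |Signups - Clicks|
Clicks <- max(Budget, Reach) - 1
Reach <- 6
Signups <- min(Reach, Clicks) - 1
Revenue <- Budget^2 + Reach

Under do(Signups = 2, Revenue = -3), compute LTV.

The joint intervention fixes Signups = 2, Revenue = -3, removing each variable's own equation.
Clicks = max(Budget, Reach) - 1  [with Budget=0, Reach=6]  = 5
LTV = |Signups - Clicks|  [with Signups=2, Clicks=5]  = 3

3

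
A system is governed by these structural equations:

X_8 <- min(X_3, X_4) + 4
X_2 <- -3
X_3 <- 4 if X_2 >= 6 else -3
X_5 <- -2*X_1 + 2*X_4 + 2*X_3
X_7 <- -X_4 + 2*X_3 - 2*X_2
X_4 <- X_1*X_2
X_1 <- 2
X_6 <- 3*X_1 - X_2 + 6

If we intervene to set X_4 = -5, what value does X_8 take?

do(X_4=-5) replaces the equation X_4 <- X_1*X_2 with the constant X_4 = -5.
X_3 = 4 if X_2 >= 6 else -3  [with X_2=-3]  = -3
X_8 = min(X_3, X_4) + 4  [with X_3=-3, X_4=-5]  = -1

-1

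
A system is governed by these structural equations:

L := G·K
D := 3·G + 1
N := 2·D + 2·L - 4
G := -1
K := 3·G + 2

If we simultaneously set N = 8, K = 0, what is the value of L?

Under do(N = 8, K = 0), each intervened variable's structural equation is replaced by its fixed value.
L = G·K  [with G=-1, K=0]  = 0

0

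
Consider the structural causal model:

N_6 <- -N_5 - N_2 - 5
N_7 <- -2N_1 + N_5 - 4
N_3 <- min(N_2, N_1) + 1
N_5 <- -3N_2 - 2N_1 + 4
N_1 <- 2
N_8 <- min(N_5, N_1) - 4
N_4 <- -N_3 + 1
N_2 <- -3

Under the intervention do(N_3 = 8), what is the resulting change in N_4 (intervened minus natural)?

The intervention breaks the incoming arrows to N_3: N_3 <- min(N_2, N_1) + 1 no longer applies, and N_3 = 8.
N_4 = -N_3 + 1  [with N_3=8]  = -7
Without intervention: N_3 = min(N_2, N_1) + 1  [with N_2=-3, N_1=2]  = -2; N_4 = -N_3 + 1  [with N_3=-2]  = 3.
Change = -7 − 3 = -10.

-10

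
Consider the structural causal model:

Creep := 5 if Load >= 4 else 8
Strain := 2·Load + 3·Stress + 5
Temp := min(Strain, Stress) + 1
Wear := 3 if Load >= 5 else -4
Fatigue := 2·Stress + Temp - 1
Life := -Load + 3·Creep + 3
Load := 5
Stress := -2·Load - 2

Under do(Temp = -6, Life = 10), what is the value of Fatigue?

Setting Temp = -6, Life = 10 by intervention discards those variables' equations.
Stress = -2·Load - 2  [with Load=5]  = -12
Fatigue = 2·Stress + Temp - 1  [with Stress=-12, Temp=-6]  = -31

-31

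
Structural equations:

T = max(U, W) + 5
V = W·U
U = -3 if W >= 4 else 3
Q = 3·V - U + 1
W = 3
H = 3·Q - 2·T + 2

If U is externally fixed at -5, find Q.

-39

do(U=-5) replaces the equation U = -3 if W >= 4 else 3 with the constant U = -5.
V = W·U  [with W=3, U=-5]  = -15
Q = 3·V - U + 1  [with V=-15, U=-5]  = -39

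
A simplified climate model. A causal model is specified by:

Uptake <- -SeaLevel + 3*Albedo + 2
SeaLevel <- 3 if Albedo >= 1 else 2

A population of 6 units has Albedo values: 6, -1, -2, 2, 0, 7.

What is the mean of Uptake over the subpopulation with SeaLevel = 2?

-3

Observing SeaLevel=2 restricts to units where SeaLevel's equation naturally yields 2: Albedo ∈ {-1, -2, 0}. In that subpopulation Uptake = -3, -6, 0, mean -3.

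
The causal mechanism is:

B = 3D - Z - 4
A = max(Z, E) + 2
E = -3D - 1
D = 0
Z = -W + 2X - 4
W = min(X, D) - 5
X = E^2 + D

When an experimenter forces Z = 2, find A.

4

The intervention breaks the incoming arrows to Z: Z = -W + 2X - 4 no longer applies, and Z = 2.
E = -3D - 1  [with D=0]  = -1
A = max(Z, E) + 2  [with Z=2, E=-1]  = 4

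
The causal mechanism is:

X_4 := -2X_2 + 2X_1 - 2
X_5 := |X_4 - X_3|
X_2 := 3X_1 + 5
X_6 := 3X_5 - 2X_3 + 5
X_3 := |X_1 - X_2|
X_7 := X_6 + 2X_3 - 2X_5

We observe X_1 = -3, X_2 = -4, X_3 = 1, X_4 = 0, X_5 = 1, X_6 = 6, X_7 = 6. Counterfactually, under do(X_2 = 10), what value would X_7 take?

46

Under do(X_2=10), the mechanism X_2 := 3X_1 + 5 is discarded; X_2 is fixed at 10.
X_3 = |X_1 - X_2|  [with X_1=-3, X_2=10]  = 13
X_4 = -2X_2 + 2X_1 - 2  [with X_2=10, X_1=-3]  = -28
X_5 = |X_4 - X_3|  [with X_4=-28, X_3=13]  = 41
X_6 = 3X_5 - 2X_3 + 5  [with X_5=41, X_3=13]  = 102
X_7 = X_6 + 2X_3 - 2X_5  [with X_6=102, X_3=13, X_5=41]  = 46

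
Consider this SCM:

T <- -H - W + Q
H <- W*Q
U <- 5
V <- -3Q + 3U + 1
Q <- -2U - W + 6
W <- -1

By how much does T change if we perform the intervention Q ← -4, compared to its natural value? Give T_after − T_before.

-2

The intervention breaks the incoming arrows to Q: Q <- -2U - W + 6 no longer applies, and Q = -4.
H = W*Q  [with W=-1, Q=-4]  = 4
T = -H - W + Q  [with H=4, W=-1, Q=-4]  = -7
Without intervention: Q = -2U - W + 6  [with U=5, W=-1]  = -3; H = W*Q  [with W=-1, Q=-3]  = 3; T = -H - W + Q  [with H=3, W=-1, Q=-3]  = -5.
Change = -7 − (-5) = -2.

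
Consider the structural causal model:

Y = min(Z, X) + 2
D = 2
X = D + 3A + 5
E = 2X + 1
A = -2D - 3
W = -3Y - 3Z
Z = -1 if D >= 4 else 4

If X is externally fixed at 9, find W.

-30

The intervention breaks the incoming arrows to X: X = D + 3A + 5 no longer applies, and X = 9.
Z = -1 if D >= 4 else 4  [with D=2]  = 4
Y = min(Z, X) + 2  [with Z=4, X=9]  = 6
W = -3Y - 3Z  [with Y=6, Z=4]  = -30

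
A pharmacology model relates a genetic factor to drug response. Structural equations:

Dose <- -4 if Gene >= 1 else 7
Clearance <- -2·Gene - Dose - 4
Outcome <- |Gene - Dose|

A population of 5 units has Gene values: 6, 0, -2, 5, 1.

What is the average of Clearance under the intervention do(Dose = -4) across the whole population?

-4

do(Dose=-4) breaks Dose's dependence on Gene. With Dose=-4 fixed, Clearance across the units is -12, 0, 4, -10, -2, mean -4.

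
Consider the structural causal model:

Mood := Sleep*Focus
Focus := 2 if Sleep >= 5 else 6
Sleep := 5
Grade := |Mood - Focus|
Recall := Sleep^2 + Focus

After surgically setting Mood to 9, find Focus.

2

Under do(Mood=9), the mechanism Mood := Sleep*Focus is discarded; Mood is fixed at 9.
Since Focus is not a descendant of the intervened variable, it is unaffected.
Focus = 2 if Sleep >= 5 else 6  [with Sleep=5]  = 2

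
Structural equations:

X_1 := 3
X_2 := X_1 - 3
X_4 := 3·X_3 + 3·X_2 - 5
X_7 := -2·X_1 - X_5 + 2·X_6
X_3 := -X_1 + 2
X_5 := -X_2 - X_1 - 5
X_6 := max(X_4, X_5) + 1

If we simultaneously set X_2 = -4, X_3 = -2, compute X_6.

-3

Under do(X_2 = -4, X_3 = -2), each intervened variable's structural equation is replaced by its fixed value.
X_4 = 3·X_3 + 3·X_2 - 5  [with X_3=-2, X_2=-4]  = -23
X_5 = -X_2 - X_1 - 5  [with X_2=-4, X_1=3]  = -4
X_6 = max(X_4, X_5) + 1  [with X_4=-23, X_5=-4]  = -3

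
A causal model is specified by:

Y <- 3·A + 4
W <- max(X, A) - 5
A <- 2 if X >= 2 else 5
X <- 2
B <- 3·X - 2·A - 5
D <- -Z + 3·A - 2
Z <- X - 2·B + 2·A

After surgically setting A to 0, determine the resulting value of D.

-2

do(A=0) replaces the equation A <- 2 if X >= 2 else 5 with the constant A = 0.
B = 3·X - 2·A - 5  [with X=2, A=0]  = 1
Z = X - 2·B + 2·A  [with X=2, B=1, A=0]  = 0
D = -Z + 3·A - 2  [with Z=0, A=0]  = -2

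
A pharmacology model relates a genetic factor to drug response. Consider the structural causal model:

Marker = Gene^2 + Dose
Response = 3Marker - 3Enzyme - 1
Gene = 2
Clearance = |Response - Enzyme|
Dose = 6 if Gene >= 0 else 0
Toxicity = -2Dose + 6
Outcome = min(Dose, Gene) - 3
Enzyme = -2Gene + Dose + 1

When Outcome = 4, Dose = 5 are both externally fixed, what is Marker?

9

Under do(Outcome = 4, Dose = 5), each intervened variable's structural equation is replaced by its fixed value.
Marker = Gene^2 + Dose  [with Gene=2, Dose=5]  = 9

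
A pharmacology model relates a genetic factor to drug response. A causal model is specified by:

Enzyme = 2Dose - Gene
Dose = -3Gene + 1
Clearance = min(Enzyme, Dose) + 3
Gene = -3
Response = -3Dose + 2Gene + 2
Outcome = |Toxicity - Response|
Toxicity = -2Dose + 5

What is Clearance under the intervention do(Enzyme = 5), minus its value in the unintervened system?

The intervention breaks the incoming arrows to Enzyme: Enzyme = 2Dose - Gene no longer applies, and Enzyme = 5.
Dose = -3Gene + 1  [with Gene=-3]  = 10
Clearance = min(Enzyme, Dose) + 3  [with Enzyme=5, Dose=10]  = 8
Without intervention: Dose = -3Gene + 1  [with Gene=-3]  = 10; Enzyme = 2Dose - Gene  [with Dose=10, Gene=-3]  = 23; Clearance = min(Enzyme, Dose) + 3  [with Enzyme=23, Dose=10]  = 13.
Change = 8 − 13 = -5.

-5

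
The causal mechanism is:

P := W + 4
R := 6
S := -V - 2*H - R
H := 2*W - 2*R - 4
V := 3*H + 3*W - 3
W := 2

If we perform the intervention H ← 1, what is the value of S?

-14

do(H=1) replaces the equation H := 2*W - 2*R - 4 with the constant H = 1.
V = 3*H + 3*W - 3  [with H=1, W=2]  = 6
S = -V - 2*H - R  [with V=6, H=1, R=6]  = -14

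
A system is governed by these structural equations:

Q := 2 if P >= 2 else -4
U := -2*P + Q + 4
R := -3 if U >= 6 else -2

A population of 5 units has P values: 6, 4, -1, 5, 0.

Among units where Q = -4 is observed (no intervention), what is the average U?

1

Conditioning on Q=-4 selects the 2 unit(s) with P ∈ {-1, 0}. Their U values: 2, 0. Mean = 1.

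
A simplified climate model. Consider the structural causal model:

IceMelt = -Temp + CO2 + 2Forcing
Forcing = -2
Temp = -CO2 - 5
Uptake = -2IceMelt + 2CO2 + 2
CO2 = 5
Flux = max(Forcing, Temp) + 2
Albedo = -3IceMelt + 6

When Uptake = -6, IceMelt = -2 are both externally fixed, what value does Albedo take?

12

Under do(Uptake = -6, IceMelt = -2), each intervened variable's structural equation is replaced by its fixed value.
Albedo = -3IceMelt + 6  [with IceMelt=-2]  = 12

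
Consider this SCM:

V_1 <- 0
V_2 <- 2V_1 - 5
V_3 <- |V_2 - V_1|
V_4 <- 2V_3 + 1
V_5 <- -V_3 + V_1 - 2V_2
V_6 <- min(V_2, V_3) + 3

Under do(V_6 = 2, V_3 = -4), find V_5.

Under do(V_6 = 2, V_3 = -4), each intervened variable's structural equation is replaced by its fixed value.
V_2 = 2V_1 - 5  [with V_1=0]  = -5
V_5 = -V_3 + V_1 - 2V_2  [with V_3=-4, V_1=0, V_2=-5]  = 14

14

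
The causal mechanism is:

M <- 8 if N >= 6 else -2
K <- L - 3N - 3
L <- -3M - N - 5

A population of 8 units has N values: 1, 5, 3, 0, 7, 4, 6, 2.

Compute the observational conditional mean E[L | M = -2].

Observing M=-2 restricts to units where M's equation naturally yields -2: N ∈ {1, 5, 3, 0, 4, 2}. In that subpopulation L = 0, -4, -2, 1, -3, -1, mean -1.5.

-1.5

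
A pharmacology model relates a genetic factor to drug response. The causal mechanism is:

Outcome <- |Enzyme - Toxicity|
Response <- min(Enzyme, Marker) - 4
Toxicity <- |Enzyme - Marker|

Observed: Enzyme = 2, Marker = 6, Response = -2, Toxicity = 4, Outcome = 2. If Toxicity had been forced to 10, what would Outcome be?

Intervening sets Toxicity = 10 and removes its equation (Toxicity <- |Enzyme - Marker|).
Outcome = |Enzyme - Toxicity|  [with Enzyme=2, Toxicity=10]  = 8

8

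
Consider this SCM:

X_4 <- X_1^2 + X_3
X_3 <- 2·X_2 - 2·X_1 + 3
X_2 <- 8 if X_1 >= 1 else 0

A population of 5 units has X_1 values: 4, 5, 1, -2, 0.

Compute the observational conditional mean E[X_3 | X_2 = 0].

5

Observing X_2=0 restricts to units where X_2's equation naturally yields 0: X_1 ∈ {-2, 0}. In that subpopulation X_3 = 7, 3, mean 5.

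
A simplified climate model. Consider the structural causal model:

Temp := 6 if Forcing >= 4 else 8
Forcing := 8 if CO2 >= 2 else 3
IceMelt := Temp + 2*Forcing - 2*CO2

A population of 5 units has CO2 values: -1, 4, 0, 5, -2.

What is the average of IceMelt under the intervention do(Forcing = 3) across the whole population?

11.6

The intervention sets Forcing=3 in all 5 units regardless of CO2. Recomputing IceMelt per unit gives 16, 6, 14, 4, 18; average 11.6.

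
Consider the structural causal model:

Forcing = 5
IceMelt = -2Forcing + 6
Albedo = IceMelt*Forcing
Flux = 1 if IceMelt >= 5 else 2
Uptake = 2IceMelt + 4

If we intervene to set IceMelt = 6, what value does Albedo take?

30

The intervention breaks the incoming arrows to IceMelt: IceMelt = -2Forcing + 6 no longer applies, and IceMelt = 6.
Albedo = IceMelt*Forcing  [with IceMelt=6, Forcing=5]  = 30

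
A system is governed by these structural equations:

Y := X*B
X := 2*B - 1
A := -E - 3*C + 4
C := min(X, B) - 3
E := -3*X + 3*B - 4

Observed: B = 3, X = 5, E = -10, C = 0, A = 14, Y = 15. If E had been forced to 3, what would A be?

1

do(E=3) replaces the equation E := -3*X + 3*B - 4 with the constant E = 3.
X = 2*B - 1  [with B=3]  = 5
C = min(X, B) - 3  [with X=5, B=3]  = 0
A = -E - 3*C + 4  [with E=3, C=0]  = 1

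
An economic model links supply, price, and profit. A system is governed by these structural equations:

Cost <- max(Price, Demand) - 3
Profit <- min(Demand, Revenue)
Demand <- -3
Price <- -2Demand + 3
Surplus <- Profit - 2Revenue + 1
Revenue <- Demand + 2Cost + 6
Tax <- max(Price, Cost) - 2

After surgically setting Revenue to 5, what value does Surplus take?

The intervention breaks the incoming arrows to Revenue: Revenue <- Demand + 2Cost + 6 no longer applies, and Revenue = 5.
Profit = min(Demand, Revenue)  [with Demand=-3, Revenue=5]  = -3
Surplus = Profit - 2Revenue + 1  [with Profit=-3, Revenue=5]  = -12

-12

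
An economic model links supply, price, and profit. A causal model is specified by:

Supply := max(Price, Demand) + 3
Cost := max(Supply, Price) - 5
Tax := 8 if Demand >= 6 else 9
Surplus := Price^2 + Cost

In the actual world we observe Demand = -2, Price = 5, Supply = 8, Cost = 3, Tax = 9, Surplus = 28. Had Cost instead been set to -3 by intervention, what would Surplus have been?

22

Under do(Cost=-3), the mechanism Cost := max(Supply, Price) - 5 is discarded; Cost is fixed at -3.
Surplus = Price^2 + Cost  [with Price=5, Cost=-3]  = 22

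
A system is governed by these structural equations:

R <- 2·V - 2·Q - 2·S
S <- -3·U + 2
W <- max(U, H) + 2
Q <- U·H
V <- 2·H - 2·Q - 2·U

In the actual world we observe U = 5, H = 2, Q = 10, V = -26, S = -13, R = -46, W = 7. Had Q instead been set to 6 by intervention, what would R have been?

-22

The intervention breaks the incoming arrows to Q: Q <- U·H no longer applies, and Q = 6.
V = 2·H - 2·Q - 2·U  [with H=2, Q=6, U=5]  = -18
S = -3·U + 2  [with U=5]  = -13
R = 2·V - 2·Q - 2·S  [with V=-18, Q=6, S=-13]  = -22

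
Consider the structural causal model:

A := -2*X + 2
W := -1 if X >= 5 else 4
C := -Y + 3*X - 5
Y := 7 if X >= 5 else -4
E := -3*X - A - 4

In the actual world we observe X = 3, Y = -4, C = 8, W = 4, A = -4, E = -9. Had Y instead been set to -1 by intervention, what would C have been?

5

The intervention breaks the incoming arrows to Y: Y := 7 if X >= 5 else -4 no longer applies, and Y = -1.
C = -Y + 3*X - 5  [with Y=-1, X=3]  = 5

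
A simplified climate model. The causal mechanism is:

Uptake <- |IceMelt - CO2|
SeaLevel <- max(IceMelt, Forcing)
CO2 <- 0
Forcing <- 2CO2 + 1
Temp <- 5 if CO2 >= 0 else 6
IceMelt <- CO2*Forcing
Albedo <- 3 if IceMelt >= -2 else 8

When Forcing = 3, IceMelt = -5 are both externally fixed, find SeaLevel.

The joint intervention fixes Forcing = 3, IceMelt = -5, removing each variable's own equation.
SeaLevel = max(IceMelt, Forcing)  [with IceMelt=-5, Forcing=3]  = 3

3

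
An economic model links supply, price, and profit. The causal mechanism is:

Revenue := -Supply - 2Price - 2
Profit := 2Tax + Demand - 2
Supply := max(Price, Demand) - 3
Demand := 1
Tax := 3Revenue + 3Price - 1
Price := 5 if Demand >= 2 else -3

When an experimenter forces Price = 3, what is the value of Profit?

Under do(Price=3), the mechanism Price := 5 if Demand >= 2 else -3 is discarded; Price is fixed at 3.
Supply = max(Price, Demand) - 3  [with Price=3, Demand=1]  = 0
Revenue = -Supply - 2Price - 2  [with Supply=0, Price=3]  = -8
Tax = 3Revenue + 3Price - 1  [with Revenue=-8, Price=3]  = -16
Profit = 2Tax + Demand - 2  [with Tax=-16, Demand=1]  = -33

-33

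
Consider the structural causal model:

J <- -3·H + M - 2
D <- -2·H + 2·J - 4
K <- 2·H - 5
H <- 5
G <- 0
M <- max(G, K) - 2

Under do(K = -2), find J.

do(K=-2) replaces the equation K <- 2·H - 5 with the constant K = -2.
M = max(G, K) - 2  [with G=0, K=-2]  = -2
J = -3·H + M - 2  [with H=5, M=-2]  = -19

-19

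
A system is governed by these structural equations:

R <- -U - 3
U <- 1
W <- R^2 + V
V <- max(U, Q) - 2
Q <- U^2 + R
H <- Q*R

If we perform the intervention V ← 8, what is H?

12

Intervening sets V = 8 and removes its equation (V <- max(U, Q) - 2).
No directed path runs from V to H, so H keeps its natural value.
R = -U - 3  [with U=1]  = -4
Q = U^2 + R  [with U=1, R=-4]  = -3
H = Q*R  [with Q=-3, R=-4]  = 12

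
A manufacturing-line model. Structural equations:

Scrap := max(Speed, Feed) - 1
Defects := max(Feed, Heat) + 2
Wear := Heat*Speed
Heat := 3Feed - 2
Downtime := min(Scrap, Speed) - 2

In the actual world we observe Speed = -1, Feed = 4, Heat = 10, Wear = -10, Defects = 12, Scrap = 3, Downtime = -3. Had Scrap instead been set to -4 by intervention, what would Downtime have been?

-6

Intervening sets Scrap = -4 and removes its equation (Scrap := max(Speed, Feed) - 1).
Downtime = min(Scrap, Speed) - 2  [with Scrap=-4, Speed=-1]  = -6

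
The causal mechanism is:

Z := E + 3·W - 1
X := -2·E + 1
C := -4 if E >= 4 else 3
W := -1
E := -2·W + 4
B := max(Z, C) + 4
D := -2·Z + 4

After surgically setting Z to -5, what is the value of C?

-4

Under do(Z=-5), the mechanism Z := E + 3·W - 1 is discarded; Z is fixed at -5.
Since C is not a descendant of the intervened variable, it is unaffected.
E = -2·W + 4  [with W=-1]  = 6
C = -4 if E >= 4 else 3  [with E=6]  = -4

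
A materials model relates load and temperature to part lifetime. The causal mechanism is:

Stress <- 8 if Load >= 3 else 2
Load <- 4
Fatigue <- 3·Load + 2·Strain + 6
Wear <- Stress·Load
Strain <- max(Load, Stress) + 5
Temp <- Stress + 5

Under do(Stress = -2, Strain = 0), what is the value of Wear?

-8

Under do(Stress = -2, Strain = 0), each intervened variable's structural equation is replaced by its fixed value.
Wear = Stress·Load  [with Stress=-2, Load=4]  = -8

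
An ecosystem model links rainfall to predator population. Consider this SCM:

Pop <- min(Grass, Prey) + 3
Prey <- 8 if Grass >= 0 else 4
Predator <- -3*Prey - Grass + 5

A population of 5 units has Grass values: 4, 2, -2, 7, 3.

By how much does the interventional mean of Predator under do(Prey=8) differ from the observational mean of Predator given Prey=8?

1.2

Under do(Prey=8), Prey's equation is replaced by Prey=8 for every unit. Per-unit Predator: -23, -21, -17, -26, -22. Mean = -21.8.
Observing Prey=8 restricts to units where Prey's equation naturally yields 8: Grass ∈ {4, 2, 7, 3}. In that subpopulation Predator = -23, -21, -26, -22, mean -23.
Difference = -21.8 − (-23) = 1.2.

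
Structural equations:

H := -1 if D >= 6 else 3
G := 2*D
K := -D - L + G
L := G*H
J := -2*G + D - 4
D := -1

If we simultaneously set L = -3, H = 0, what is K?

2

Setting L = -3, H = 0 by intervention discards those variables' equations.
G = 2*D  [with D=-1]  = -2
K = -D - L + G  [with D=-1, L=-3, G=-2]  = 2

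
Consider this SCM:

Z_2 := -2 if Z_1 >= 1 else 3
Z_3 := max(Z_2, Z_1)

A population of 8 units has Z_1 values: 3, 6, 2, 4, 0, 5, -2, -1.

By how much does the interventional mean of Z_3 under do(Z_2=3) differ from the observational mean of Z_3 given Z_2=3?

Every unit gets Z_2=3 under the intervention. Z_3 values become 3, 6, 3, 4, 3, 5, 3, 3; E[Z_3|do(Z_2=3)] = 3.75.
Observing Z_2=3 restricts to units where Z_2's equation naturally yields 3: Z_1 ∈ {0, -2, -1}. In that subpopulation Z_3 = 3, 3, 3, mean 3.
Difference = 3.75 − 3 = 0.75.

0.75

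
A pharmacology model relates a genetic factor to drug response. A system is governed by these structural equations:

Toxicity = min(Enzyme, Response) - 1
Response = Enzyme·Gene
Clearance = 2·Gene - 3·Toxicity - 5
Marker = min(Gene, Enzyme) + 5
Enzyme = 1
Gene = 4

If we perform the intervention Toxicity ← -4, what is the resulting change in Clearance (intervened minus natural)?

12

The intervention breaks the incoming arrows to Toxicity: Toxicity = min(Enzyme, Response) - 1 no longer applies, and Toxicity = -4.
Clearance = 2·Gene - 3·Toxicity - 5  [with Gene=4, Toxicity=-4]  = 15
Without intervention: Response = Enzyme·Gene  [with Enzyme=1, Gene=4]  = 4; Toxicity = min(Enzyme, Response) - 1  [with Enzyme=1, Response=4]  = 0; Clearance = 2·Gene - 3·Toxicity - 5  [with Gene=4, Toxicity=0]  = 3.
Change = 15 − 3 = 12.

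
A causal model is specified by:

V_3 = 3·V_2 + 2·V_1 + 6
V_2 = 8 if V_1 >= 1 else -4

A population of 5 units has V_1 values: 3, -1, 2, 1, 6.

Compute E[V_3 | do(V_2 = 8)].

34.4

Every unit gets V_2=8 under the intervention. V_3 values become 36, 28, 34, 32, 42; E[V_3|do(V_2=8)] = 34.4.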